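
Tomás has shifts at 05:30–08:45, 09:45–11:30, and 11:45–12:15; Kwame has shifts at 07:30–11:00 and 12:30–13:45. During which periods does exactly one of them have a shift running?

05:30–07:30, 08:45–09:45, 11:00–11:30, 11:45–12:15, 12:30–13:45

Only in the first: 05:30–07:30, 11:00–11:30, 11:45–12:15.
Only in the second: 08:45–09:45, 12:30–13:45.
Together these are the periods covered by exactly one.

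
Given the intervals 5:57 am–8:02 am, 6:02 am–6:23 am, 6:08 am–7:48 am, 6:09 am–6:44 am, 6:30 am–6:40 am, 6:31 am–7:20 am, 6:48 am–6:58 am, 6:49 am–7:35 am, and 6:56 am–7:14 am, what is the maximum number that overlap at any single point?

Walk the sorted start/end points keeping a running depth.
The depth first hits 6 at 6:56 am.

6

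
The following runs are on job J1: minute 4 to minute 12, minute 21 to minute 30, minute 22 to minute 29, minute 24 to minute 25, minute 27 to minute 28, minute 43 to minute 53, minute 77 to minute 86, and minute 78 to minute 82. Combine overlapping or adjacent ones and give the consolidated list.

minute 21 to minute 30 is disjoint → start new block.
minute 22 to minute 29 overlaps/touches minute 21 to minute 30 → extend to minute 21 to minute 30.
minute 24 to minute 25 overlaps/touches minute 21 to minute 30 → extend to minute 21 to minute 30.
minute 27 to minute 28 overlaps/touches minute 21 to minute 30 → extend to minute 21 to minute 30.
minute 43 to minute 53 is disjoint → start new block.
minute 77 to minute 86 is disjoint → start new block.
minute 78 to minute 82 overlaps/touches minute 77 to minute 86 → extend to minute 77 to minute 86.

minute 4 to minute 12, minute 21 to minute 30, minute 43 to minute 53, minute 77 to minute 86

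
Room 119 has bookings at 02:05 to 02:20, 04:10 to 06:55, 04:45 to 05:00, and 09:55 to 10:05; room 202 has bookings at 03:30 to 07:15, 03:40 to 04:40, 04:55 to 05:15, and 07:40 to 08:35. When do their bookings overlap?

04:10–06:55

Merge the first list: 02:05–02:20, 04:10–06:55, 09:55–10:05.
Merge the second list: 03:30–07:15, 07:40–08:35.
02:05–02:20 falls entirely outside B.
04:10–06:55 overlaps B on 04:10–06:55.
09:55–10:05 falls entirely outside B.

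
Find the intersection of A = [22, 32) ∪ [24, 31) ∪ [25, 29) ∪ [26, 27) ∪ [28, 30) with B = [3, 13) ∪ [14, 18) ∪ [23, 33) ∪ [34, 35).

[23, 32)

Merge the first list: [22, 32).
[22, 32) meets the second set on [23, 32).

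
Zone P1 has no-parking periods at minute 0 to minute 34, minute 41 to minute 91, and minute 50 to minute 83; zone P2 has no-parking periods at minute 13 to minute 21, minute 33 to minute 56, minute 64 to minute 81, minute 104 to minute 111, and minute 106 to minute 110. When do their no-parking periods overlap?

minute 13 to minute 21, minute 33 to minute 34, minute 41 to minute 56, minute 64 to minute 81

A, merged: minute 0 to minute 34, minute 41 to minute 91.
B, merged: minute 13 to minute 21, minute 33 to minute 56, minute 64 to minute 81, minute 104 to minute 111.
minute 0 to minute 34 meets the second set on minute 13 to minute 21, minute 33 to minute 34.
minute 41 to minute 91 meets the second set on minute 41 to minute 56, minute 64 to minute 81.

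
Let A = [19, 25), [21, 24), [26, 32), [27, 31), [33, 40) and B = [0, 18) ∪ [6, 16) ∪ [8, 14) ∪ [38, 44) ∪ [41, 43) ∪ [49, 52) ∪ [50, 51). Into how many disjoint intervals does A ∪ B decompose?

5

A, merged: [19, 25), [26, 32), [33, 40).
B, merged: [0, 18), [38, 44), [49, 52).
A ∪ B = [0, 18), [19, 25), [26, 32), [33, 44), [49, 52).
That is 5 disjoint pieces.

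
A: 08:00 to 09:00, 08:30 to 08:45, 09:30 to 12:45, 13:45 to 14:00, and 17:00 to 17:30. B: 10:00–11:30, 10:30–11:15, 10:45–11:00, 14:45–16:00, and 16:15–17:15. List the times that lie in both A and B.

A, merged: 08:00-09:00, 09:30-12:45, 13:45-14:00, 17:00-17:30.
B, merged: 10:00-11:30, 14:45-16:00, 16:15-17:15.
08:00-09:00: no overlap with the second set.
09:30-12:45 meets the second set on 10:00-11:30.
13:45-14:00: no overlap with the second set.
17:00-17:30 meets the second set on 17:00-17:15.

10:00-11:30, 17:00-17:15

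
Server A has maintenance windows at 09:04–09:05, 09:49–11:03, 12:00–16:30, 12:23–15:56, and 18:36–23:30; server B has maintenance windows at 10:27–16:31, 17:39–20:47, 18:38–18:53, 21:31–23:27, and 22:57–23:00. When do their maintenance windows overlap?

10:27-11:03, 12:00-16:30, 18:36-20:47, 21:31-23:27

Merge the first list: 09:04-09:05, 09:49-11:03, 12:00-16:30, 18:36-23:30.
Merge the second list: 10:27-16:31, 17:39-20:47, 21:31-23:27.
09:04-09:05: no overlap with the second set.
09:49-11:03 meets the second set on 10:27-11:03.
12:00-16:30 meets the second set on 12:00-16:30.
18:36-23:30 meets the second set on 18:36-20:47, 21:31-23:27.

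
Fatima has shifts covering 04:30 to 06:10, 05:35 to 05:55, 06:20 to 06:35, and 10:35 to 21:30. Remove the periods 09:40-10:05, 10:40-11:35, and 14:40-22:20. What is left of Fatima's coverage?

04:30-06:10, 06:20-06:35, 10:35-10:40, 11:35-14:40

Merge the first list: 04:30-06:10, 06:20-06:35, 10:35-21:30.
04:30-06:10 is untouched.
06:20-06:35 is untouched.
10:35-21:30 with B removed leaves 10:35-10:40, 11:35-14:40.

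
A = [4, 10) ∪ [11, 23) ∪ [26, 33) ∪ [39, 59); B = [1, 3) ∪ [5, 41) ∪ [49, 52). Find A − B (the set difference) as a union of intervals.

[4, 10) with B removed leaves [4, 5).
[11, 23) lies entirely inside B → drops out.
[26, 33) lies entirely inside B → drops out.
[39, 59) with B removed leaves [41, 49), [52, 59).

[4, 5) ∪ [41, 49) ∪ [52, 59)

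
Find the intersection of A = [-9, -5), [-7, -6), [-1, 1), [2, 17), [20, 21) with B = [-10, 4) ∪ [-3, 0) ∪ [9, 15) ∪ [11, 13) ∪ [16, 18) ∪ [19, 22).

[-9, -5) ∪ [-1, 1) ∪ [2, 4) ∪ [9, 15) ∪ [16, 17) ∪ [20, 21)

First set merges to [-9, -5), [-1, 1), [2, 17), [20, 21).
Second set merges to [-10, 4), [9, 15), [16, 18), [19, 22).
[-9, -5) ∩ B → [-9, -5).
[-1, 1) ∩ B → [-1, 1).
[2, 17) ∩ B → [2, 4), [9, 15), [16, 17).
[20, 21) ∩ B → [20, 21).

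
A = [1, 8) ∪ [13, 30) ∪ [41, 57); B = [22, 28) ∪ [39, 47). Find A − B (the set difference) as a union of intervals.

[1, 8): nothing removed.
[13, 30) \ B = [13, 22), [28, 30).
[41, 57) \ B = [47, 57).

[1, 8) ∪ [13, 22) ∪ [28, 30) ∪ [47, 57)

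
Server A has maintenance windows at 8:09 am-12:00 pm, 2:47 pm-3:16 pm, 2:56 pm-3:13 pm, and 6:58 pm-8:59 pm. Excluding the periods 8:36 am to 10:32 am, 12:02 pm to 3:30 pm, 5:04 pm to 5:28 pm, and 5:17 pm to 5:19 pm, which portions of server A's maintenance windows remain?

8:09 am–8:36 am, 10:32 am–12:00 pm, 6:58 pm–8:59 pm

A, merged: 8:09 am–12:00 pm, 2:47 pm–3:16 pm, 6:58 pm–8:59 pm.
B, merged: 8:36 am–10:32 am, 12:02 pm–3:30 pm, 5:04 pm–5:28 pm.
8:09 am–12:00 pm \ B = 8:09 am–8:36 am, 10:32 am–12:00 pm.
2:47 pm–3:16 pm: entirely removed.
6:58 pm–8:59 pm: nothing removed.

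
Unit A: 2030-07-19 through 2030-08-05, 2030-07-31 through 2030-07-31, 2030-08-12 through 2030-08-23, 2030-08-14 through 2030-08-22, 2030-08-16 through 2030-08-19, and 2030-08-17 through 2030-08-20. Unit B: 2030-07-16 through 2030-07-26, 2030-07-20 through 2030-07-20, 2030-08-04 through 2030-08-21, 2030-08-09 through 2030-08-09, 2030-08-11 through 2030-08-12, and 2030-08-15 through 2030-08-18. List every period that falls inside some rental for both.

2030-07-19 through 2030-07-26, 2030-08-04 through 2030-08-05, 2030-08-12 through 2030-08-21

Merge the first list: 2030-07-19 through 2030-08-05, 2030-08-12 through 2030-08-23.
Merge the second list: 2030-07-16 through 2030-07-26, 2030-08-04 through 2030-08-21.
2030-07-19 through 2030-08-05 meets the second set on 2030-07-19 through 2030-07-26, 2030-08-04 through 2030-08-05.
2030-08-12 through 2030-08-23 meets the second set on 2030-08-12 through 2030-08-21.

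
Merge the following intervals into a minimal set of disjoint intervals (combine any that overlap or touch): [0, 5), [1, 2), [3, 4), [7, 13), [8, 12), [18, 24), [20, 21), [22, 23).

[1, 2) overlaps/touches [0, 5) → extend to [0, 5).
[3, 4) overlaps/touches [0, 5) → extend to [0, 5).
[7, 13) is disjoint → start new block.
[8, 12) overlaps/touches [7, 13) → extend to [7, 13).
[18, 24) is disjoint → start new block.
[20, 21) overlaps/touches [18, 24) → extend to [18, 24).
[22, 23) overlaps/touches [18, 24) → extend to [18, 24).

[0, 5) ∪ [7, 13) ∪ [18, 24)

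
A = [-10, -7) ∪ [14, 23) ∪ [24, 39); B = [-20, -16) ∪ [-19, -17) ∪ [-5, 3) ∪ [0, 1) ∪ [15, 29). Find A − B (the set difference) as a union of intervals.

[-10, -7) ∪ [14, 15) ∪ [29, 39)

Second set merges to [-20, -16), [-5, 3), [15, 29).
[-10, -7): nothing removed.
[14, 23) \ B = [14, 15).
[24, 39) \ B = [29, 39).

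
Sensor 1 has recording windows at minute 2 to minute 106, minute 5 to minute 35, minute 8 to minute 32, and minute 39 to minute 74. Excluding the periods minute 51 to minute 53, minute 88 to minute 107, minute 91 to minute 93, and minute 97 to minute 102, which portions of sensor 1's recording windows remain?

minute 2 to minute 51, minute 53 to minute 88

Merge the first list: minute 2 to minute 106.
Merge the second list: minute 51 to minute 53, minute 88 to minute 107.
minute 2 to minute 106 \ B = minute 2 to minute 51, minute 53 to minute 88.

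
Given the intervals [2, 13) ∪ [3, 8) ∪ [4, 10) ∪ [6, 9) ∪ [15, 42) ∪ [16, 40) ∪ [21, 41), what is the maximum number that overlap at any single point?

Sweep endpoints in order; track running count of active intervals.
Peak of 4 reached at 6.

4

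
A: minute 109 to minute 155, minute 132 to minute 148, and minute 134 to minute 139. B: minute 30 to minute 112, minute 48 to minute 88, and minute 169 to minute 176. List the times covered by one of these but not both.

First set merges to minute 109 to minute 155.
Second set merges to minute 30 to minute 112, minute 169 to minute 176.
Only in the first: minute 112 to minute 155.
Only in the second: minute 30 to minute 109, minute 169 to minute 176.
Together these are the periods covered by exactly one.

minute 30 to minute 109, minute 112 to minute 155, minute 169 to minute 176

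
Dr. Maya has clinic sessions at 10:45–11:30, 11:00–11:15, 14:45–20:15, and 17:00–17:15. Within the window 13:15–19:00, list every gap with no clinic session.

13:15–14:45

Covered (merged): 10:45–11:30, 14:45–20:15.
Uncovered inside 13:15–19:00: 13:15–14:45.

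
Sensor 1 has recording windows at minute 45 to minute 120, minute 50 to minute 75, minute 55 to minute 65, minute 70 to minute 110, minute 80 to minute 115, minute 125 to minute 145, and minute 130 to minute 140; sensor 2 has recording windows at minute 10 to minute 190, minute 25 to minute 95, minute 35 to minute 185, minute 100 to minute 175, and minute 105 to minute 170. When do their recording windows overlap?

minute 45 to minute 120, minute 125 to minute 145

First set merges to minute 45 to minute 120, minute 125 to minute 145.
Second set merges to minute 10 to minute 190.
minute 45 to minute 120 meets the second set on minute 45 to minute 120.
minute 125 to minute 145 meets the second set on minute 125 to minute 145.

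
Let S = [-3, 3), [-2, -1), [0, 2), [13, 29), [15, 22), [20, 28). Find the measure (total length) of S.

Merged: [-3, 3), [13, 29).
Lengths: 6 + 16 = 22.

22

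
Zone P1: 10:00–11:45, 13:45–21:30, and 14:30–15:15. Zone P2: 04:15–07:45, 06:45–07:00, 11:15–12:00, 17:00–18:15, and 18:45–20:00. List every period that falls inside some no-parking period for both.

11:15–11:45, 17:00–18:15, 18:45–20:00

First set merges to 10:00–11:45, 13:45–21:30.
Second set merges to 04:15–07:45, 11:15–12:00, 17:00–18:15, 18:45–20:00.
10:00–11:45 overlaps B on 11:15–11:45.
13:45–21:30 overlaps B on 17:00–18:15, 18:45–20:00.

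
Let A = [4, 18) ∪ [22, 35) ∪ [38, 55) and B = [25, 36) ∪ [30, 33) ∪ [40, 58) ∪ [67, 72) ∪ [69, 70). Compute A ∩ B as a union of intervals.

B, merged: [25, 36), [40, 58), [67, 72).
[4, 18): no overlap with the second set.
[22, 35) meets the second set on [25, 35).
[38, 55) meets the second set on [40, 55).

[25, 35) ∪ [40, 55)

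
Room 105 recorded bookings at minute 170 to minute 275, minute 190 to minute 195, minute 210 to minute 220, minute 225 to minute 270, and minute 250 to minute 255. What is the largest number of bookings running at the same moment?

3

At minute 250, 3 of the intervals are simultaneously active.
No point has more.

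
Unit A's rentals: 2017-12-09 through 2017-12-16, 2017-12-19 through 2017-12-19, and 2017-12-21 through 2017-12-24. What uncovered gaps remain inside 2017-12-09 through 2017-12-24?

2017-12-17 through 2017-12-18, 2017-12-20 through 2017-12-20

Covered (merged): 2017-12-09 through 2017-12-16, 2017-12-19 through 2017-12-19, 2017-12-21 through 2017-12-24.
Gaps within 2017-12-09 through 2017-12-24: 2017-12-17 through 2017-12-18, 2017-12-20 through 2017-12-20.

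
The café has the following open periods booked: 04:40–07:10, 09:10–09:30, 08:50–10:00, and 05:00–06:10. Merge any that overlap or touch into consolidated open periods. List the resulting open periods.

Sort by start: 04:40–07:10, 05:00–06:10, 08:50–10:00, 09:10–09:30.
05:00–06:10 overlaps/touches 04:40–07:10 → extend to 04:40–07:10.
08:50–10:00 is disjoint → start new block.
09:10–09:30 overlaps/touches 08:50–10:00 → extend to 08:50–10:00.

04:40–07:10, 08:50–10:00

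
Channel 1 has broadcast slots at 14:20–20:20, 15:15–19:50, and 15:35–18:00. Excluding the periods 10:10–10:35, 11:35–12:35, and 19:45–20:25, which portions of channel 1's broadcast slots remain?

First set merges to 14:20–20:20.
14:20–20:20 minus B → 14:20–19:45.

14:20–19:45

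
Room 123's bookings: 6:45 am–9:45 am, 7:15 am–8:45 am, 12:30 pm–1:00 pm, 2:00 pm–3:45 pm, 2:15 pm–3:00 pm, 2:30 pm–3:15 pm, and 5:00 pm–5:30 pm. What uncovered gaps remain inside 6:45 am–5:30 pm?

9:45 am-12:30 pm, 1:00 pm-2:00 pm, 3:45 pm-5:00 pm

Covered (merged): 6:45 am-9:45 am, 12:30 pm-1:00 pm, 2:00 pm-3:45 pm, 5:00 pm-5:30 pm.
Gaps within 6:45 am-5:30 pm: 9:45 am-12:30 pm, 1:00 pm-2:00 pm, 3:45 pm-5:00 pm.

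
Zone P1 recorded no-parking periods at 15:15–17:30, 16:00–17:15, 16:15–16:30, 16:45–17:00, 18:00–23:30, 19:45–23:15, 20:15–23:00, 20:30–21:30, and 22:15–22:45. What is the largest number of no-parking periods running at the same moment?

At 20:30, 4 of the intervals are simultaneously active.
No point has more.

4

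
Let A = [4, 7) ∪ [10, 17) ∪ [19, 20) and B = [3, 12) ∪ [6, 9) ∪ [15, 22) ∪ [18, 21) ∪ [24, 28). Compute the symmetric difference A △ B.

Merge the second list: [3, 12), [15, 22), [24, 28).
Only in the first: [12, 15).
Only in the second: [3, 4), [7, 10), [17, 19), [20, 22), [24, 28).
Together these are the periods covered by exactly one.

[3, 4) ∪ [7, 10) ∪ [12, 15) ∪ [17, 19) ∪ [20, 22) ∪ [24, 28)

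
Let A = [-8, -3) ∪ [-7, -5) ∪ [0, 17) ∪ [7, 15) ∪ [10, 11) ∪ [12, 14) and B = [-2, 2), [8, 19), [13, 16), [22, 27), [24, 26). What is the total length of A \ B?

11

A, merged: [-8, -3), [0, 17).
B, merged: [-2, 2), [8, 19), [22, 27).
A \ B = [-8, -3), [2, 8).
Total: 5 + 6 = 11.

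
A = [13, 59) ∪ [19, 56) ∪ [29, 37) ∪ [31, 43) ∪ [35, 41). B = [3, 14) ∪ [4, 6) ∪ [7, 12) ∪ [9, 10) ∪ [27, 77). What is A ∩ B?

First set merges to [13, 59).
Second set merges to [3, 14), [27, 77).
[13, 59) ∩ B → [13, 14), [27, 59).

[13, 14) ∪ [27, 59)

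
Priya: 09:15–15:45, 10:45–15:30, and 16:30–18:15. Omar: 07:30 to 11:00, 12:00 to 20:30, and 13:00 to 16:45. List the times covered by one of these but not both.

07:30-09:15, 11:00-12:00, 15:45-16:30, 18:15-20:30

First set merges to 09:15-15:45, 16:30-18:15.
Second set merges to 07:30-11:00, 12:00-20:30.
A but not B: 11:00-12:00.
B but not A: 07:30-09:15, 15:45-16:30, 18:15-20:30.
Combining gives A △ B.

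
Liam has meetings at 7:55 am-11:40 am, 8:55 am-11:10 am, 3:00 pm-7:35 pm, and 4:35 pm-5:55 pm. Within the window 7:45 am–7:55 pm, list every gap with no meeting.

7:45 am–7:55 am, 11:40 am–3:00 pm, 7:35 pm–7:55 pm

The merged coverage is 7:55 am–11:40 am, 3:00 pm–7:35 pm.
Uncovered inside 7:45 am–7:55 pm: 7:45 am–7:55 am, 11:40 am–3:00 pm, 7:35 pm–7:55 pm.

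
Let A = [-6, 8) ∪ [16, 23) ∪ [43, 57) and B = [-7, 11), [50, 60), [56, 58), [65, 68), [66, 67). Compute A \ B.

[16, 23) ∪ [43, 50)

Merge the second list: [-7, 11), [50, 60), [65, 68).
[-6, 8): fully covered by B → removed.
[16, 23): no B overlap → unchanged.
[43, 57) minus B → [43, 50).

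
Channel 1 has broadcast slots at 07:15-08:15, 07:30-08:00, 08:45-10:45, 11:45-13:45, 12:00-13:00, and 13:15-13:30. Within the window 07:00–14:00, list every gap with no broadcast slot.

After merging, the occupied span is 07:15–08:15, 08:45–10:45, 11:45–13:45.
Complement within 07:00–14:00: 07:00–07:15, 08:15–08:45, 10:45–11:45, 13:45–14:00.

07:00–07:15, 08:15–08:45, 10:45–11:45, 13:45–14:00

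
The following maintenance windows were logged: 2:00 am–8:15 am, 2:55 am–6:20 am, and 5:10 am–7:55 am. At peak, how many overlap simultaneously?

Sweep endpoints in order; track running count of active intervals.
Peak of 3 reached at 5:10 am.

3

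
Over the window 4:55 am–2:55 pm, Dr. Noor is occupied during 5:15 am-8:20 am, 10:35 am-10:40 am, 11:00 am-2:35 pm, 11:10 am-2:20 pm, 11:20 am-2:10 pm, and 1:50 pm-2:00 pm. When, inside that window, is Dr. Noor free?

Covered (merged): 5:15 am–8:20 am, 10:35 am–10:40 am, 11:00 am–2:35 pm.
Complement within 4:55 am–2:55 pm: 4:55 am–5:15 am, 8:20 am–10:35 am, 10:40 am–11:00 am, 2:35 pm–2:55 pm.

4:55 am–5:15 am, 8:20 am–10:35 am, 10:40 am–11:00 am, 2:35 pm–2:55 pm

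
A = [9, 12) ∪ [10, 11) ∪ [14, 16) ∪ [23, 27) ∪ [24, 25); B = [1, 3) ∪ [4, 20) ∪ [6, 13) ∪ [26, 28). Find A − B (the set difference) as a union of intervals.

[23, 26)

First set merges to [9, 12), [14, 16), [23, 27).
Second set merges to [1, 3), [4, 20), [26, 28).
[9, 12) lies entirely inside B → drops out.
[14, 16) lies entirely inside B → drops out.
[23, 27) with B removed leaves [23, 26).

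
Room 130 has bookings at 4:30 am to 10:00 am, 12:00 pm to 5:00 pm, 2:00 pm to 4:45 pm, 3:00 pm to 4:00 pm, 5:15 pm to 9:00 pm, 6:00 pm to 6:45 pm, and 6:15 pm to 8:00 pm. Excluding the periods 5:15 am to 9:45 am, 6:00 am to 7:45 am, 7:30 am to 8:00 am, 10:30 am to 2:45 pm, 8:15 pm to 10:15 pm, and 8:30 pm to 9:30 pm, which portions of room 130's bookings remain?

4:30 am–5:15 am, 9:45 am–10:00 am, 2:45 pm–5:00 pm, 5:15 pm–8:15 pm

Merge the first list: 4:30 am–10:00 am, 12:00 pm–5:00 pm, 5:15 pm–9:00 pm.
Merge the second list: 5:15 am–9:45 am, 10:30 am–2:45 pm, 8:15 pm–10:15 pm.
4:30 am–10:00 am with B removed leaves 4:30 am–5:15 am, 9:45 am–10:00 am.
12:00 pm–5:00 pm with B removed leaves 2:45 pm–5:00 pm.
5:15 pm–9:00 pm with B removed leaves 5:15 pm–8:15 pm.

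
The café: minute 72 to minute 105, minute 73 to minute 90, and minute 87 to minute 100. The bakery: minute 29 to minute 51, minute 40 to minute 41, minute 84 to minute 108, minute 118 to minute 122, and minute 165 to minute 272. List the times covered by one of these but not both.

minute 29 to minute 51, minute 72 to minute 84, minute 105 to minute 108, minute 118 to minute 122, minute 165 to minute 272

A, merged: minute 72 to minute 105.
B, merged: minute 29 to minute 51, minute 84 to minute 108, minute 118 to minute 122, minute 165 to minute 272.
Only in the first: minute 72 to minute 84.
Only in the second: minute 29 to minute 51, minute 105 to minute 108, minute 118 to minute 122, minute 165 to minute 272.
Together these are the periods covered by exactly one.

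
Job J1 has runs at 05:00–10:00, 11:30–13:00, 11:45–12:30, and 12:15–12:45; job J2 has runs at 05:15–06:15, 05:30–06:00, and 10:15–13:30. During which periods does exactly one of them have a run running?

05:00–05:15, 06:15–10:00, 10:15–11:30, 13:00–13:30

Merge the first list: 05:00–10:00, 11:30–13:00.
Merge the second list: 05:15–06:15, 10:15–13:30.
A \ B = 05:00–05:15, 06:15–10:00.
B \ A = 10:15–11:30, 13:00–13:30.
Union of the two gives the symmetric difference.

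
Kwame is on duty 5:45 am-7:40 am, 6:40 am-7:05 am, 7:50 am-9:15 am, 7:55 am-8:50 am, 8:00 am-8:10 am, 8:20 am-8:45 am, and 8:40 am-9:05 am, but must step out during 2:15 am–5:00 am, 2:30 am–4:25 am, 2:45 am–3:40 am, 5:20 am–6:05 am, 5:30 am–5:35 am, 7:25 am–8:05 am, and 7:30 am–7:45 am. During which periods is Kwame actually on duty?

A, merged: 5:45 am–7:40 am, 7:50 am–9:15 am.
B, merged: 2:15 am–5:00 am, 5:20 am–6:05 am, 7:25 am–8:05 am.
5:45 am–7:40 am minus B → 6:05 am–7:25 am.
7:50 am–9:15 am minus B → 8:05 am–9:15 am.

6:05 am–7:25 am, 8:05 am–9:15 am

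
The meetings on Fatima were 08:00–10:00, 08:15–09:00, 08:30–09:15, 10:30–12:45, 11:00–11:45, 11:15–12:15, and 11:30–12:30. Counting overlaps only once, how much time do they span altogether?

Merged: 08:00-10:00, 10:30-12:45.
Lengths: 2 h + 2 h 15 min = 4 h 15 min.

4 h 15 min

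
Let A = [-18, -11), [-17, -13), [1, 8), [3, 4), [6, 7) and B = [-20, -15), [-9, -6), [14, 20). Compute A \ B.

[-15, -11) ∪ [1, 8)

Merge the first list: [-18, -11), [1, 8).
[-18, -11) minus B → [-15, -11).
[1, 8): no B overlap → unchanged.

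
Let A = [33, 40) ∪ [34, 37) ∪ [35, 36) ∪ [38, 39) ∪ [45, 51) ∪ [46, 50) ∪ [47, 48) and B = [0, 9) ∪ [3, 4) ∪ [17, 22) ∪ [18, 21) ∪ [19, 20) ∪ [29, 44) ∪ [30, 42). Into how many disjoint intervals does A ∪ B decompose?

A, merged: [33, 40), [45, 51).
B, merged: [0, 9), [17, 22), [29, 44).
A ∪ B = [0, 9), [17, 22), [29, 44), [45, 51).
That is 4 disjoint pieces.

4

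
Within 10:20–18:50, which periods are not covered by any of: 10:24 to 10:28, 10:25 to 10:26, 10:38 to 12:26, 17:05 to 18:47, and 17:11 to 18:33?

The merged coverage is 10:24-10:28, 10:38-12:26, 17:05-18:47.
Gaps within 10:20-18:50: 10:20-10:24, 10:28-10:38, 12:26-17:05, 18:47-18:50.

10:20-10:24, 10:28-10:38, 12:26-17:05, 18:47-18:50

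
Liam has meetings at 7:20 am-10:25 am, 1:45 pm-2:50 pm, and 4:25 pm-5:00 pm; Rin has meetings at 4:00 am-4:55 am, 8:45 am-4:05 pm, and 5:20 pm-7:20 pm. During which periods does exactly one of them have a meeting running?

A but not B: 7:20 am–8:45 am, 4:25 pm–5:00 pm.
B but not A: 4:00 am–4:55 am, 10:25 am–1:45 pm, 2:50 pm–4:05 pm, 5:20 pm–7:20 pm.
Combining gives A △ B.

4:00 am–4:55 am, 7:20 am–8:45 am, 10:25 am–1:45 pm, 2:50 pm–4:05 pm, 4:25 pm–5:00 pm, 5:20 pm–7:20 pm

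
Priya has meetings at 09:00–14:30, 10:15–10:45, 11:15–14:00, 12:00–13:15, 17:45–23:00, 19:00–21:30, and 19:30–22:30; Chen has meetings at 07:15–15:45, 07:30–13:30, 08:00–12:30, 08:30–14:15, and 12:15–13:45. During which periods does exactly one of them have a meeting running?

Merge the first list: 09:00–14:30, 17:45–23:00.
Merge the second list: 07:15–15:45.
A but not B: 17:45–23:00.
B but not A: 07:15–09:00, 14:30–15:45.
Combining gives A △ B.

07:15–09:00, 14:30–15:45, 17:45–23:00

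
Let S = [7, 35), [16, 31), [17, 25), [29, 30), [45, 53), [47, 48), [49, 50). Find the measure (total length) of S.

36

Merged: [7, 35), [45, 53).
Lengths: 28 + 8 = 36.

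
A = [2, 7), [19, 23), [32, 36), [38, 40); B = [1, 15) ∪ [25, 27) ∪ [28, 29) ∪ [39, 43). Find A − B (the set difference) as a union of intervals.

[2, 7): entirely removed.
[19, 23): nothing removed.
[32, 36): nothing removed.
[38, 40) \ B = [38, 39).

[19, 23) ∪ [32, 36) ∪ [38, 39)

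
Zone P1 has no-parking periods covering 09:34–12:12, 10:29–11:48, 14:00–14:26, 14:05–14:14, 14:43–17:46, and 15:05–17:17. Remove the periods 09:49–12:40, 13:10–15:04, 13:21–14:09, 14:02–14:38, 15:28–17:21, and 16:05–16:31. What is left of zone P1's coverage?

09:34–09:49, 15:04–15:28, 17:21–17:46

A, merged: 09:34–12:12, 14:00–14:26, 14:43–17:46.
B, merged: 09:49–12:40, 13:10–15:04, 15:28–17:21.
09:34–12:12 with B removed leaves 09:34–09:49.
14:00–14:26 lies entirely inside B → drops out.
14:43–17:46 with B removed leaves 15:04–15:28, 17:21–17:46.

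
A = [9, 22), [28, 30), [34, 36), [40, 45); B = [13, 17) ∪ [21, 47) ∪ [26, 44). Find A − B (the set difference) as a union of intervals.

Merge the second list: [13, 17), [21, 47).
[9, 22) with B removed leaves [9, 13), [17, 21).
[28, 30) lies entirely inside B → drops out.
[34, 36) lies entirely inside B → drops out.
[40, 45) lies entirely inside B → drops out.

[9, 13) ∪ [17, 21)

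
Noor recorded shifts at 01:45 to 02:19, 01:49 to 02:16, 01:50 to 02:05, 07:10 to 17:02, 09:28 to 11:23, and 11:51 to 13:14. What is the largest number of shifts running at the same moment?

3

Sweep endpoints in order; track running count of active intervals.
Peak of 3 reached at 01:50.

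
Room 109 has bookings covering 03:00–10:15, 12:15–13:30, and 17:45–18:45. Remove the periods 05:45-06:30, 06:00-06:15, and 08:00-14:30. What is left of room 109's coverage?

Merge the second list: 05:45-06:30, 08:00-14:30.
03:00-10:15 \ B = 03:00-05:45, 06:30-08:00.
12:15-13:30: entirely removed.
17:45-18:45: nothing removed.

03:00-05:45, 06:30-08:00, 17:45-18:45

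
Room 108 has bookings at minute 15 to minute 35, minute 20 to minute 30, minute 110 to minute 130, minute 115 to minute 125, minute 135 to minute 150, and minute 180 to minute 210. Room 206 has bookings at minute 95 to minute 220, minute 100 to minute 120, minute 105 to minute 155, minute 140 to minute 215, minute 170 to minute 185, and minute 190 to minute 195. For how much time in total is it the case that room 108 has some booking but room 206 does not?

20 minutes

A, merged: minute 15 to minute 35, minute 110 to minute 130, minute 135 to minute 150, minute 180 to minute 210.
B, merged: minute 95 to minute 220.
A \ B = minute 15 to minute 35.
Total: 20 minutes.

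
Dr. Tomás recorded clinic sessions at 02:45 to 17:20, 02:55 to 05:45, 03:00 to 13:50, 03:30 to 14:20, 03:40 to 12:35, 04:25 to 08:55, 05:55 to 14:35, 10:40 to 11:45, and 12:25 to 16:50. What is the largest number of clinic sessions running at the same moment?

At 04:25, 6 of the intervals are simultaneously active.
No point has more.

6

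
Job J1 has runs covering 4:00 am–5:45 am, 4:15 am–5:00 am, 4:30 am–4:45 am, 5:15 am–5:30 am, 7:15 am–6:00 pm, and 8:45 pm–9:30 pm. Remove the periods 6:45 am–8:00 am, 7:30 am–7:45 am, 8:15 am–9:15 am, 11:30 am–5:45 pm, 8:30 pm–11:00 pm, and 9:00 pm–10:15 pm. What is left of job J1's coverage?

4:00 am–5:45 am, 8:00 am–8:15 am, 9:15 am–11:30 am, 5:45 pm–6:00 pm

First set merges to 4:00 am–5:45 am, 7:15 am–6:00 pm, 8:45 pm–9:30 pm.
Second set merges to 6:45 am–8:00 am, 8:15 am–9:15 am, 11:30 am–5:45 pm, 8:30 pm–11:00 pm.
4:00 am–5:45 am is untouched.
7:15 am–6:00 pm with B removed leaves 8:00 am–8:15 am, 9:15 am–11:30 am, 5:45 pm–6:00 pm.
8:45 pm–9:30 pm lies entirely inside B → drops out.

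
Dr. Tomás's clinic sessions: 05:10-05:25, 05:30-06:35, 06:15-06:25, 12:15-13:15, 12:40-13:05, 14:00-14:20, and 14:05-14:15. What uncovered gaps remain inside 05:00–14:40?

05:00–05:10, 05:25–05:30, 06:35–12:15, 13:15–14:00, 14:20–14:40

The merged coverage is 05:10–05:25, 05:30–06:35, 12:15–13:15, 14:00–14:20.
Gaps within 05:00–14:40: 05:00–05:10, 05:25–05:30, 06:35–12:15, 13:15–14:00, 14:20–14:40.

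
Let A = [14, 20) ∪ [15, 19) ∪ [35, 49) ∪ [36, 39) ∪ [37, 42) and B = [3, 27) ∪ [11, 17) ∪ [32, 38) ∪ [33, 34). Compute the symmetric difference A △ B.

[3, 14) ∪ [20, 27) ∪ [32, 35) ∪ [38, 49)

Merge the first list: [14, 20), [35, 49).
Merge the second list: [3, 27), [32, 38).
A but not B: [38, 49).
B but not A: [3, 14), [20, 27), [32, 35).
Combining gives A △ B.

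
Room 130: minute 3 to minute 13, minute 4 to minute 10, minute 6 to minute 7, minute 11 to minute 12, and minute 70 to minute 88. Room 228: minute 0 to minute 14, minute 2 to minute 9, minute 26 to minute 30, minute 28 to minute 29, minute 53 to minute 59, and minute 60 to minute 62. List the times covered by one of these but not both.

Merge the first list: minute 3 to minute 13, minute 70 to minute 88.
Merge the second list: minute 0 to minute 14, minute 26 to minute 30, minute 53 to minute 59, minute 60 to minute 62.
A but not B: minute 70 to minute 88.
B but not A: minute 0 to minute 3, minute 13 to minute 14, minute 26 to minute 30, minute 53 to minute 59, minute 60 to minute 62.
Combining gives A △ B.

minute 0 to minute 3, minute 13 to minute 14, minute 26 to minute 30, minute 53 to minute 59, minute 60 to minute 62, minute 70 to minute 88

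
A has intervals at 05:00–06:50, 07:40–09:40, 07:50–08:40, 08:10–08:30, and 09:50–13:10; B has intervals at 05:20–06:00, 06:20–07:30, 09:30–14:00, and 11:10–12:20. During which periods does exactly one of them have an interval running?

05:00-05:20, 06:00-06:20, 06:50-07:30, 07:40-09:30, 09:40-09:50, 13:10-14:00

A, merged: 05:00-06:50, 07:40-09:40, 09:50-13:10.
B, merged: 05:20-06:00, 06:20-07:30, 09:30-14:00.
Only in the first: 05:00-05:20, 06:00-06:20, 07:40-09:30.
Only in the second: 06:50-07:30, 09:40-09:50, 13:10-14:00.
Together these are the periods covered by exactly one.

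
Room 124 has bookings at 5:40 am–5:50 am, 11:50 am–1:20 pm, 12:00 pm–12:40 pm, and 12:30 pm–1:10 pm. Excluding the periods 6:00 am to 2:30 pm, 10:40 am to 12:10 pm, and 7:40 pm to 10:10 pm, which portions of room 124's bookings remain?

A, merged: 5:40 am–5:50 am, 11:50 am–1:20 pm.
B, merged: 6:00 am–2:30 pm, 7:40 pm–10:10 pm.
5:40 am–5:50 am: nothing removed.
11:50 am–1:20 pm: entirely removed.

5:40 am–5:50 am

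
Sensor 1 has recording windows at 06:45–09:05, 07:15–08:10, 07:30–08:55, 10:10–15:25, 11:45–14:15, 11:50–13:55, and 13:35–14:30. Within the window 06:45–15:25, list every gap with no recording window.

After merging, the occupied span is 06:45–09:05, 10:10–15:25.
Gaps within 06:45–15:25: 09:05–10:10.

09:05–10:10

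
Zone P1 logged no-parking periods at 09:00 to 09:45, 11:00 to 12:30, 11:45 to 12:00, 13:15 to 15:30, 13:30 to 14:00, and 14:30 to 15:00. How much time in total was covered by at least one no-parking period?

4 h 30 min

Merged: 09:00–09:45, 11:00–12:30, 13:15–15:30.
Lengths: 45 min + 1 h 30 min + 2 h 15 min = 4 h 30 min.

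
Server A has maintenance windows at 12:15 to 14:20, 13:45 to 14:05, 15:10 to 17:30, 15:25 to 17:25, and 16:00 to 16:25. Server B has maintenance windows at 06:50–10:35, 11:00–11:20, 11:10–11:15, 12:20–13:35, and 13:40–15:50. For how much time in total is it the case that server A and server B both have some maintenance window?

2 h 35 min

First set merges to 12:15-14:20, 15:10-17:30.
Second set merges to 06:50-10:35, 11:00-11:20, 12:20-13:35, 13:40-15:50.
A ∩ B = 12:20-13:35, 13:40-14:20, 15:10-15:50.
Total: 1 h 15 min + 40 min + 40 min = 2 h 35 min.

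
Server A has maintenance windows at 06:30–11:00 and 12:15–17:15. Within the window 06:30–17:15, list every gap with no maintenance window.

After merging, the occupied span is 06:30-11:00, 12:15-17:15.
Gaps within 06:30-17:15: 11:00-12:15.

11:00-12:15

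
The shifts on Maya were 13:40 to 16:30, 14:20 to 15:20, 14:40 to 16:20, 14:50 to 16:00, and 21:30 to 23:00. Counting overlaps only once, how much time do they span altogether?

Merged: 13:40-16:30, 21:30-23:00.
Lengths: 2 h 50 min + 1 h 30 min = 4 h 20 min.

4 h 20 min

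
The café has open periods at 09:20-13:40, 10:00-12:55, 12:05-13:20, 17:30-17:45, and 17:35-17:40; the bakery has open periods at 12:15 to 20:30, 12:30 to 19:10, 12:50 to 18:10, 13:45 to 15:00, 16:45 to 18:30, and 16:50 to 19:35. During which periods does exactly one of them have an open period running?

Merge the first list: 09:20–13:40, 17:30–17:45.
Merge the second list: 12:15–20:30.
Only in the first: 09:20–12:15.
Only in the second: 13:40–17:30, 17:45–20:30.
Together these are the periods covered by exactly one.

09:20–12:15, 13:40–17:30, 17:45–20:30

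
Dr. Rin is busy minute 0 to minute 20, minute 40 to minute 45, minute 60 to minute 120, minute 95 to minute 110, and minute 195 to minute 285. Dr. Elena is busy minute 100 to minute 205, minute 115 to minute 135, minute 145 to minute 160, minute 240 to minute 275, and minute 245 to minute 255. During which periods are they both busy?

A, merged: minute 0 to minute 20, minute 40 to minute 45, minute 60 to minute 120, minute 195 to minute 285.
B, merged: minute 100 to minute 205, minute 240 to minute 275.
minute 0 to minute 20: no overlap with the second set.
minute 40 to minute 45: no overlap with the second set.
minute 60 to minute 120 meets the second set on minute 100 to minute 120.
minute 195 to minute 285 meets the second set on minute 195 to minute 205, minute 240 to minute 275.

minute 100 to minute 120, minute 195 to minute 205, minute 240 to minute 275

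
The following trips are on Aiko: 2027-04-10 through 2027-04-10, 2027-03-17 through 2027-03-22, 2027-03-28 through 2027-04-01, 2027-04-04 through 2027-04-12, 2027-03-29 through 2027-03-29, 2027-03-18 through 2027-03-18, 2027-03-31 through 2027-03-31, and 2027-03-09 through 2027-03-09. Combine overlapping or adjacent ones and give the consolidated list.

2027-03-09 through 2027-03-09, 2027-03-17 through 2027-03-22, 2027-03-28 through 2027-04-01, 2027-04-04 through 2027-04-12

Sort by start: 2027-03-09 through 2027-03-09, 2027-03-17 through 2027-03-22, 2027-03-18 through 2027-03-18, 2027-03-28 through 2027-04-01, 2027-03-29 through 2027-03-29, 2027-03-31 through 2027-03-31, 2027-04-04 through 2027-04-12, 2027-04-10 through 2027-04-10.
2027-03-17 through 2027-03-22 is disjoint → start new block.
2027-03-18 through 2027-03-18 overlaps/touches 2027-03-17 through 2027-03-22 → extend to 2027-03-17 through 2027-03-22.
2027-03-28 through 2027-04-01 is disjoint → start new block.
2027-03-29 through 2027-03-29 overlaps/touches 2027-03-28 through 2027-04-01 → extend to 2027-03-28 through 2027-04-01.
2027-03-31 through 2027-03-31 overlaps/touches 2027-03-28 through 2027-04-01 → extend to 2027-03-28 through 2027-04-01.
2027-04-04 through 2027-04-12 is disjoint → start new block.
2027-04-10 through 2027-04-10 overlaps/touches 2027-04-04 through 2027-04-12 → extend to 2027-04-04 through 2027-04-12.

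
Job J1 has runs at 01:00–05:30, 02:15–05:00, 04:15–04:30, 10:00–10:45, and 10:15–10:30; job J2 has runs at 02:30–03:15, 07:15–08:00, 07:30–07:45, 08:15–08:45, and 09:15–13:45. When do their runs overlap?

02:30–03:15, 10:00–10:45

Merge the first list: 01:00–05:30, 10:00–10:45.
Merge the second list: 02:30–03:15, 07:15–08:00, 08:15–08:45, 09:15–13:45.
01:00–05:30 meets the second set on 02:30–03:15.
10:00–10:45 meets the second set on 10:00–10:45.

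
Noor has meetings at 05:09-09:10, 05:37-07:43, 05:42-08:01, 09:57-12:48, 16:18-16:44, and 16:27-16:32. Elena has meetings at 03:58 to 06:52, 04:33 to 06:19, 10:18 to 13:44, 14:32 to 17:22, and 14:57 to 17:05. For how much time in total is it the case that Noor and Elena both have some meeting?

4 h 39 min

First set merges to 05:09-09:10, 09:57-12:48, 16:18-16:44.
Second set merges to 03:58-06:52, 10:18-13:44, 14:32-17:22.
A ∩ B = 05:09-06:52, 10:18-12:48, 16:18-16:44.
Total: 1 h 43 min + 2 h 30 min + 26 min = 4 h 39 min.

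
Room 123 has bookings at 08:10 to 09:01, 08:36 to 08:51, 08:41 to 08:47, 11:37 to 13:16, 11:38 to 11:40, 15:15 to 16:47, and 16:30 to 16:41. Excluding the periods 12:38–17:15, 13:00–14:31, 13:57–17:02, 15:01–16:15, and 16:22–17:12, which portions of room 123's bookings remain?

A, merged: 08:10–09:01, 11:37–13:16, 15:15–16:47.
B, merged: 12:38–17:15.
08:10–09:01 is untouched.
11:37–13:16 with B removed leaves 11:37–12:38.
15:15–16:47 lies entirely inside B → drops out.

08:10–09:01, 11:37–12:38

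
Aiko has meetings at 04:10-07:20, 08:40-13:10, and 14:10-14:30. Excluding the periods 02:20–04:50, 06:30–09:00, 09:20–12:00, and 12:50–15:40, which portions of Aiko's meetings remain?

04:10–07:20 minus B → 04:50–06:30.
08:40–13:10 minus B → 09:00–09:20, 12:00–12:50.
14:10–14:30: fully covered by B → removed.

04:50–06:30, 09:00–09:20, 12:00–12:50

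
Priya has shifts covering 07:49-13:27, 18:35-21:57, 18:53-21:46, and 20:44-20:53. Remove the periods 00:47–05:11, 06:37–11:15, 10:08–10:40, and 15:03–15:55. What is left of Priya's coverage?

Merge the first list: 07:49–13:27, 18:35–21:57.
Merge the second list: 00:47–05:11, 06:37–11:15, 15:03–15:55.
07:49–13:27 \ B = 11:15–13:27.
18:35–21:57: nothing removed.

11:15–13:27, 18:35–21:57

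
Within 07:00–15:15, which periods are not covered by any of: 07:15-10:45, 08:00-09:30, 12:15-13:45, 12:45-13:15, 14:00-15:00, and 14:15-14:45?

07:00–07:15, 10:45–12:15, 13:45–14:00, 15:00–15:15

Covered (merged): 07:15–10:45, 12:15–13:45, 14:00–15:00.
Gaps within 07:00–15:15: 07:00–07:15, 10:45–12:15, 13:45–14:00, 15:00–15:15.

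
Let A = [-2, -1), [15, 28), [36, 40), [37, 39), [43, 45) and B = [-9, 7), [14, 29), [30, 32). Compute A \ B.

First set merges to [-2, -1), [15, 28), [36, 40), [43, 45).
[-2, -1): fully covered by B → removed.
[15, 28): fully covered by B → removed.
[36, 40): no B overlap → unchanged.
[43, 45): no B overlap → unchanged.

[36, 40) ∪ [43, 45)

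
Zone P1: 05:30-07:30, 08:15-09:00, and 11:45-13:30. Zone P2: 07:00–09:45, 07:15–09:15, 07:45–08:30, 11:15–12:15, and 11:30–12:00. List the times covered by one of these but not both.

B, merged: 07:00–09:45, 11:15–12:15.
Only in the first: 05:30–07:00, 12:15–13:30.
Only in the second: 07:30–08:15, 09:00–09:45, 11:15–11:45.
Together these are the periods covered by exactly one.

05:30–07:00, 07:30–08:15, 09:00–09:45, 11:15–11:45, 12:15–13:30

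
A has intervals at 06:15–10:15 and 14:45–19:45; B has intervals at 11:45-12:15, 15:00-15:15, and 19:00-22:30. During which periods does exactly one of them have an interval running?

Only in the first: 06:15-10:15, 14:45-15:00, 15:15-19:00.
Only in the second: 11:45-12:15, 19:45-22:30.
Together these are the periods covered by exactly one.

06:15-10:15, 11:45-12:15, 14:45-15:00, 15:15-19:00, 19:45-22:30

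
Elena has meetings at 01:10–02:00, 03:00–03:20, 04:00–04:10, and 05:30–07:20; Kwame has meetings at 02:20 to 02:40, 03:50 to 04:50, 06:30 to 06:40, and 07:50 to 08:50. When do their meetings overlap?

01:10–02:00: no overlap with the second set.
03:00–03:20: no overlap with the second set.
04:00–04:10 meets the second set on 04:00–04:10.
05:30–07:20 meets the second set on 06:30–06:40.

04:00–04:10, 06:30–06:40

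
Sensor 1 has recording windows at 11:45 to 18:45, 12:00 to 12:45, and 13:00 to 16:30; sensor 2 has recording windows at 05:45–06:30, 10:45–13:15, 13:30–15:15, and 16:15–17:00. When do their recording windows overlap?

11:45–13:15, 13:30–15:15, 16:15–17:00

First set merges to 11:45–18:45.
11:45–18:45 meets the second set on 11:45–13:15, 13:30–15:15, 16:15–17:00.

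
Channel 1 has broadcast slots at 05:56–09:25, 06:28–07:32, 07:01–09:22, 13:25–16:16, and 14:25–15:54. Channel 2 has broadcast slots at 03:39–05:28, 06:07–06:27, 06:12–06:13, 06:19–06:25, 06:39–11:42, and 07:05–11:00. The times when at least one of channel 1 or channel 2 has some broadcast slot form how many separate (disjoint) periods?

3

Merge the first list: 05:56–09:25, 13:25–16:16.
Merge the second list: 03:39–05:28, 06:07–06:27, 06:39–11:42.
A ∪ B = 03:39–05:28, 05:56–11:42, 13:25–16:16.
That is 3 disjoint pieces.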